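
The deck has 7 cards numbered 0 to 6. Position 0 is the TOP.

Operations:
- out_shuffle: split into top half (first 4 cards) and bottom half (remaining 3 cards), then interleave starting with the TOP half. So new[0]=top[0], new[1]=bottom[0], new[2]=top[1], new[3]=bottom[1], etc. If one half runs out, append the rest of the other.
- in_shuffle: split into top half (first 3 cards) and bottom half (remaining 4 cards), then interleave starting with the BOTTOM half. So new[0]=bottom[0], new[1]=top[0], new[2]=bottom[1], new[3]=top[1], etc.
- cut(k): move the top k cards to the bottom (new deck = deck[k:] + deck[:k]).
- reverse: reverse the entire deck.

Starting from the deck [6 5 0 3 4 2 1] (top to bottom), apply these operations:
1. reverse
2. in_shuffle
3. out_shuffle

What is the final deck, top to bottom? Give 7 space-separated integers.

After op 1 (reverse): [1 2 4 3 0 5 6]
After op 2 (in_shuffle): [3 1 0 2 5 4 6]
After op 3 (out_shuffle): [3 5 1 4 0 6 2]

Answer: 3 5 1 4 0 6 2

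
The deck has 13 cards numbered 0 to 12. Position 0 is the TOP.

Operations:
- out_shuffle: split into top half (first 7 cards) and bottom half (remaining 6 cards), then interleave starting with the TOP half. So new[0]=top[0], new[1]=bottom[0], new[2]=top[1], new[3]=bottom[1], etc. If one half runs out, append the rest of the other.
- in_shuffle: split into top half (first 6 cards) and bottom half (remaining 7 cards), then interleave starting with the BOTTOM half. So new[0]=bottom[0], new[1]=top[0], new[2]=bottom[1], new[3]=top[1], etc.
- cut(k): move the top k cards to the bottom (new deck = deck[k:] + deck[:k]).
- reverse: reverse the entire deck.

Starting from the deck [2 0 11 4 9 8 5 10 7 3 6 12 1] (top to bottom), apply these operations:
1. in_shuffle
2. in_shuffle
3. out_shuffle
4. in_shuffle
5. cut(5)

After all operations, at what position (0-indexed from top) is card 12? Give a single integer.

After op 1 (in_shuffle): [5 2 10 0 7 11 3 4 6 9 12 8 1]
After op 2 (in_shuffle): [3 5 4 2 6 10 9 0 12 7 8 11 1]
After op 3 (out_shuffle): [3 0 5 12 4 7 2 8 6 11 10 1 9]
After op 4 (in_shuffle): [2 3 8 0 6 5 11 12 10 4 1 7 9]
After op 5 (cut(5)): [5 11 12 10 4 1 7 9 2 3 8 0 6]
Card 12 is at position 2.

Answer: 2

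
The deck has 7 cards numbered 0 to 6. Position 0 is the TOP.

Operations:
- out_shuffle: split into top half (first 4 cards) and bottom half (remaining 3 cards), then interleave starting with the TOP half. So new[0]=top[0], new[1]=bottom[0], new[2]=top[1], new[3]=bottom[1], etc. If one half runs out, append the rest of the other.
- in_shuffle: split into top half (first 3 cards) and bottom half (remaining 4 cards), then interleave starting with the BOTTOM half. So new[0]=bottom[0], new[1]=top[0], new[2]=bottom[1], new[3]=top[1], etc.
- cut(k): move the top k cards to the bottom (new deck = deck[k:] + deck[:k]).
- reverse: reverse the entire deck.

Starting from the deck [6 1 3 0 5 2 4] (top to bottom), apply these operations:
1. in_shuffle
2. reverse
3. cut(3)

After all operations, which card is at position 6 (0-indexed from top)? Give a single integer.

After op 1 (in_shuffle): [0 6 5 1 2 3 4]
After op 2 (reverse): [4 3 2 1 5 6 0]
After op 3 (cut(3)): [1 5 6 0 4 3 2]
Position 6: card 2.

Answer: 2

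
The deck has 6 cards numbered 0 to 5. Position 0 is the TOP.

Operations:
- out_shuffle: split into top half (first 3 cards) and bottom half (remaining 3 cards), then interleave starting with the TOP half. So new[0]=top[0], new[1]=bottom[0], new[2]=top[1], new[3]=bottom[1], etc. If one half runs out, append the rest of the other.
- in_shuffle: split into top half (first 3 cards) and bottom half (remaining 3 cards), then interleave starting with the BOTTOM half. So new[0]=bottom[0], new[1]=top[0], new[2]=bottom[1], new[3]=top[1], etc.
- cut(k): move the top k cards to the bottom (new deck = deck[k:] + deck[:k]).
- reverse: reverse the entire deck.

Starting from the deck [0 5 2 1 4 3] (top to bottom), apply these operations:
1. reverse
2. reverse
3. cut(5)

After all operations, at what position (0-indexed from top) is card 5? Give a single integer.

Answer: 2

Derivation:
After op 1 (reverse): [3 4 1 2 5 0]
After op 2 (reverse): [0 5 2 1 4 3]
After op 3 (cut(5)): [3 0 5 2 1 4]
Card 5 is at position 2.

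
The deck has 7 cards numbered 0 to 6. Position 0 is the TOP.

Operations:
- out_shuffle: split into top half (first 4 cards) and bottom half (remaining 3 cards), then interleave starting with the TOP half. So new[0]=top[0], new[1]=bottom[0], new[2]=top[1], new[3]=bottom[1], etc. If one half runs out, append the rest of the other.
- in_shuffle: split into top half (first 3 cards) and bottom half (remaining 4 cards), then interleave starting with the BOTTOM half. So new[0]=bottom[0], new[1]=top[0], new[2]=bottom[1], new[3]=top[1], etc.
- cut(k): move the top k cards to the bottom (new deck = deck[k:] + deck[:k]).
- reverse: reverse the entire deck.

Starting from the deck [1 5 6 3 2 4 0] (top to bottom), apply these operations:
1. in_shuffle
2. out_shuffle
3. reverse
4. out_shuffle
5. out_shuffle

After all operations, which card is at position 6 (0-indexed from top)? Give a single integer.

After op 1 (in_shuffle): [3 1 2 5 4 6 0]
After op 2 (out_shuffle): [3 4 1 6 2 0 5]
After op 3 (reverse): [5 0 2 6 1 4 3]
After op 4 (out_shuffle): [5 1 0 4 2 3 6]
After op 5 (out_shuffle): [5 2 1 3 0 6 4]
Position 6: card 4.

Answer: 4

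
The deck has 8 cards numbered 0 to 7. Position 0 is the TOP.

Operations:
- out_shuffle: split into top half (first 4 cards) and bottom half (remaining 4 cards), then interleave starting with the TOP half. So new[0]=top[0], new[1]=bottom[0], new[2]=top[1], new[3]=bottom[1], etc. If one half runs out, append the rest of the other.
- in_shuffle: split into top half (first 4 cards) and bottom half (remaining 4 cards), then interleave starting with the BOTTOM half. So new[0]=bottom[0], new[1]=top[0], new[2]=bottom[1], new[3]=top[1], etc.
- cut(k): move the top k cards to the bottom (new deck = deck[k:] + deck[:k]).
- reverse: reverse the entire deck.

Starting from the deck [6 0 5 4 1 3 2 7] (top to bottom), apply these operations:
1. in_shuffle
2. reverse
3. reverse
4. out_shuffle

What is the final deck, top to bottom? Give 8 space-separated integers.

Answer: 1 2 6 5 3 7 0 4

Derivation:
After op 1 (in_shuffle): [1 6 3 0 2 5 7 4]
After op 2 (reverse): [4 7 5 2 0 3 6 1]
After op 3 (reverse): [1 6 3 0 2 5 7 4]
After op 4 (out_shuffle): [1 2 6 5 3 7 0 4]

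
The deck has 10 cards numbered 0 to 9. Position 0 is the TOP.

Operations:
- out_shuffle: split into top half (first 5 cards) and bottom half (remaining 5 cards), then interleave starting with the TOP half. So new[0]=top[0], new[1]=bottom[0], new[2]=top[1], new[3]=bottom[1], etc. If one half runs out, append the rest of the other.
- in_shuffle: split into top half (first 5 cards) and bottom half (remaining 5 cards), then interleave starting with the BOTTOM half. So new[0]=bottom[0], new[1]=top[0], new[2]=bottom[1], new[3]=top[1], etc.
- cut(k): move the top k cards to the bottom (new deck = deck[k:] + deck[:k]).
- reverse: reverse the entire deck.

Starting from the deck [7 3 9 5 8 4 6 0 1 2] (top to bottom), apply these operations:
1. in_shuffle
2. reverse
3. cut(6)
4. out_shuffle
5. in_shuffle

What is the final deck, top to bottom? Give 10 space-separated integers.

After op 1 (in_shuffle): [4 7 6 3 0 9 1 5 2 8]
After op 2 (reverse): [8 2 5 1 9 0 3 6 7 4]
After op 3 (cut(6)): [3 6 7 4 8 2 5 1 9 0]
After op 4 (out_shuffle): [3 2 6 5 7 1 4 9 8 0]
After op 5 (in_shuffle): [1 3 4 2 9 6 8 5 0 7]

Answer: 1 3 4 2 9 6 8 5 0 7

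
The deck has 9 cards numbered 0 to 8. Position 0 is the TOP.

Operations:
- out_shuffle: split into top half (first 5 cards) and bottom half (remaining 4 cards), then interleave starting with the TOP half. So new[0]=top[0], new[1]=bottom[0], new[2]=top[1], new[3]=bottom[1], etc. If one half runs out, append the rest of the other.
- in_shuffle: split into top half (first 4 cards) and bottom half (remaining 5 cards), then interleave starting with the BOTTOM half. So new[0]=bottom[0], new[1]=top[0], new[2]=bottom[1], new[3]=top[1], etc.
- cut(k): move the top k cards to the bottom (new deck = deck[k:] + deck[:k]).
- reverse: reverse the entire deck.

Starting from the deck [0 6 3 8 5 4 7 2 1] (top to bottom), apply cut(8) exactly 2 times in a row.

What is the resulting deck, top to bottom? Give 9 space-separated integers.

Answer: 2 1 0 6 3 8 5 4 7

Derivation:
After op 1 (cut(8)): [1 0 6 3 8 5 4 7 2]
After op 2 (cut(8)): [2 1 0 6 3 8 5 4 7]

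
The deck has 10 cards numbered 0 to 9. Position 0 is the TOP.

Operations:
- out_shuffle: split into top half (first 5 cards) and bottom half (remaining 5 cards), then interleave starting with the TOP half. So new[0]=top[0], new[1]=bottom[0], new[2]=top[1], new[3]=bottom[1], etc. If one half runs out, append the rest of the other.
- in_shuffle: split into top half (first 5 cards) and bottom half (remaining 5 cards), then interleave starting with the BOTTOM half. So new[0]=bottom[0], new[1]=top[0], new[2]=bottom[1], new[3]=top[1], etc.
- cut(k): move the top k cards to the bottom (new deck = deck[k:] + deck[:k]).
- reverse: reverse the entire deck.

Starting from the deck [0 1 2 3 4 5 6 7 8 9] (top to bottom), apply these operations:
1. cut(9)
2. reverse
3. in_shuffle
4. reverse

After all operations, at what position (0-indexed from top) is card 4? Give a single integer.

Answer: 0

Derivation:
After op 1 (cut(9)): [9 0 1 2 3 4 5 6 7 8]
After op 2 (reverse): [8 7 6 5 4 3 2 1 0 9]
After op 3 (in_shuffle): [3 8 2 7 1 6 0 5 9 4]
After op 4 (reverse): [4 9 5 0 6 1 7 2 8 3]
Card 4 is at position 0.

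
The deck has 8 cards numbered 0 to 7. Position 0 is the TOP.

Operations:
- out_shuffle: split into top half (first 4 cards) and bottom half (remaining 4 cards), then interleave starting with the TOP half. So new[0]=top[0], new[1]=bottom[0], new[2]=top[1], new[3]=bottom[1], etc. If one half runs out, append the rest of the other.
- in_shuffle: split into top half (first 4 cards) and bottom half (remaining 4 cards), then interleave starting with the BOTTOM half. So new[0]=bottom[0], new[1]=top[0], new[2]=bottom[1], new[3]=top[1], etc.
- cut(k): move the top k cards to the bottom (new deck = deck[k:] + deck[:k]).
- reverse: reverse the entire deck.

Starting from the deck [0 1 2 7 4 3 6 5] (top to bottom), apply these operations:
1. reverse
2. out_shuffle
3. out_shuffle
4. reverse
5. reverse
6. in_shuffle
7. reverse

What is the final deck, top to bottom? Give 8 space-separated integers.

Answer: 1 0 7 2 3 4 5 6

Derivation:
After op 1 (reverse): [5 6 3 4 7 2 1 0]
After op 2 (out_shuffle): [5 7 6 2 3 1 4 0]
After op 3 (out_shuffle): [5 3 7 1 6 4 2 0]
After op 4 (reverse): [0 2 4 6 1 7 3 5]
After op 5 (reverse): [5 3 7 1 6 4 2 0]
After op 6 (in_shuffle): [6 5 4 3 2 7 0 1]
After op 7 (reverse): [1 0 7 2 3 4 5 6]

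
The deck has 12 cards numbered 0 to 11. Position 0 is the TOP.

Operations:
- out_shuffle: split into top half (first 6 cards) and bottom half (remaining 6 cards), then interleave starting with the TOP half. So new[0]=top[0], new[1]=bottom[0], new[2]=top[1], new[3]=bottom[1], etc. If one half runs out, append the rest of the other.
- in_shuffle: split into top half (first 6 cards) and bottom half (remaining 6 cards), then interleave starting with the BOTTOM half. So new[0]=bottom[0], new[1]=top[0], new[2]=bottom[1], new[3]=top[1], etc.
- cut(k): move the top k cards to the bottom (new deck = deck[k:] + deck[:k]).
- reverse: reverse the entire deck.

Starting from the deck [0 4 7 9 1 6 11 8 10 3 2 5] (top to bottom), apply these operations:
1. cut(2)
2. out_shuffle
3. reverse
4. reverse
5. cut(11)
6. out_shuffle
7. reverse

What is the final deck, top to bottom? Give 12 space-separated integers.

Answer: 8 1 0 3 11 9 5 10 6 7 2 4

Derivation:
After op 1 (cut(2)): [7 9 1 6 11 8 10 3 2 5 0 4]
After op 2 (out_shuffle): [7 10 9 3 1 2 6 5 11 0 8 4]
After op 3 (reverse): [4 8 0 11 5 6 2 1 3 9 10 7]
After op 4 (reverse): [7 10 9 3 1 2 6 5 11 0 8 4]
After op 5 (cut(11)): [4 7 10 9 3 1 2 6 5 11 0 8]
After op 6 (out_shuffle): [4 2 7 6 10 5 9 11 3 0 1 8]
After op 7 (reverse): [8 1 0 3 11 9 5 10 6 7 2 4]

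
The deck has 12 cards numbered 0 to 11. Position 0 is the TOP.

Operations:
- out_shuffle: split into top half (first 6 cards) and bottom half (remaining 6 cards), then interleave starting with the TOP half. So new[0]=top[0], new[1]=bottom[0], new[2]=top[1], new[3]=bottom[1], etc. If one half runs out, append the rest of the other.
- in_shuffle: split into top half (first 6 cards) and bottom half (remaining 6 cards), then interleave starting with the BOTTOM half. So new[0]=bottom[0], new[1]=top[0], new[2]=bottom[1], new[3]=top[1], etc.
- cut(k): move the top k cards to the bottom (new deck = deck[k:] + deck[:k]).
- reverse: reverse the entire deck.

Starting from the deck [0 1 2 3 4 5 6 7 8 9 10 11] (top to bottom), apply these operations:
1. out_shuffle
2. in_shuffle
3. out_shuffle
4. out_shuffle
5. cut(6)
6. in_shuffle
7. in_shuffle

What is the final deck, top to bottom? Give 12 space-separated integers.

After op 1 (out_shuffle): [0 6 1 7 2 8 3 9 4 10 5 11]
After op 2 (in_shuffle): [3 0 9 6 4 1 10 7 5 2 11 8]
After op 3 (out_shuffle): [3 10 0 7 9 5 6 2 4 11 1 8]
After op 4 (out_shuffle): [3 6 10 2 0 4 7 11 9 1 5 8]
After op 5 (cut(6)): [7 11 9 1 5 8 3 6 10 2 0 4]
After op 6 (in_shuffle): [3 7 6 11 10 9 2 1 0 5 4 8]
After op 7 (in_shuffle): [2 3 1 7 0 6 5 11 4 10 8 9]

Answer: 2 3 1 7 0 6 5 11 4 10 8 9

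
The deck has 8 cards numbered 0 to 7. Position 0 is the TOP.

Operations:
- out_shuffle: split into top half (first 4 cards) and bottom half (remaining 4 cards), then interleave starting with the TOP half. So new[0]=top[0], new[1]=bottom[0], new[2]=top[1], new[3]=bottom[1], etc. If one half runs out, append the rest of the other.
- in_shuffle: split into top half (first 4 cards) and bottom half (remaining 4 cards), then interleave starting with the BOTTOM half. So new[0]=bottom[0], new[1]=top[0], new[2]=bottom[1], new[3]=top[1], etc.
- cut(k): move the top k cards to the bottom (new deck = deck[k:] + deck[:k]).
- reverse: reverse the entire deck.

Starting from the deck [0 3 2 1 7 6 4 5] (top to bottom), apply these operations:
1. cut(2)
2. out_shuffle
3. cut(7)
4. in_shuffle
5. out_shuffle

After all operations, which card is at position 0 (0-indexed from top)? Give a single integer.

Answer: 5

Derivation:
After op 1 (cut(2)): [2 1 7 6 4 5 0 3]
After op 2 (out_shuffle): [2 4 1 5 7 0 6 3]
After op 3 (cut(7)): [3 2 4 1 5 7 0 6]
After op 4 (in_shuffle): [5 3 7 2 0 4 6 1]
After op 5 (out_shuffle): [5 0 3 4 7 6 2 1]
Position 0: card 5.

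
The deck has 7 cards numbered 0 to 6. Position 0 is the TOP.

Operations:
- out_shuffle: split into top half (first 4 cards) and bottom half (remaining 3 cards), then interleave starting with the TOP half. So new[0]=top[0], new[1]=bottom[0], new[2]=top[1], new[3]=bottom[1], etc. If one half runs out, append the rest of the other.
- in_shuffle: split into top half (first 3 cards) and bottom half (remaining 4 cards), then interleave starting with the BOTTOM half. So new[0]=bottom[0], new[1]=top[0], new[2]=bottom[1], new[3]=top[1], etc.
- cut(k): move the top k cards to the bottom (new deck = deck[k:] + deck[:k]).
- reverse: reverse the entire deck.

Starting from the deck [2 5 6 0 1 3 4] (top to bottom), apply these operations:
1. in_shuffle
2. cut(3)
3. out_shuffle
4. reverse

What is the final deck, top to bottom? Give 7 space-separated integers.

Answer: 4 1 6 2 3 0 5

Derivation:
After op 1 (in_shuffle): [0 2 1 5 3 6 4]
After op 2 (cut(3)): [5 3 6 4 0 2 1]
After op 3 (out_shuffle): [5 0 3 2 6 1 4]
After op 4 (reverse): [4 1 6 2 3 0 5]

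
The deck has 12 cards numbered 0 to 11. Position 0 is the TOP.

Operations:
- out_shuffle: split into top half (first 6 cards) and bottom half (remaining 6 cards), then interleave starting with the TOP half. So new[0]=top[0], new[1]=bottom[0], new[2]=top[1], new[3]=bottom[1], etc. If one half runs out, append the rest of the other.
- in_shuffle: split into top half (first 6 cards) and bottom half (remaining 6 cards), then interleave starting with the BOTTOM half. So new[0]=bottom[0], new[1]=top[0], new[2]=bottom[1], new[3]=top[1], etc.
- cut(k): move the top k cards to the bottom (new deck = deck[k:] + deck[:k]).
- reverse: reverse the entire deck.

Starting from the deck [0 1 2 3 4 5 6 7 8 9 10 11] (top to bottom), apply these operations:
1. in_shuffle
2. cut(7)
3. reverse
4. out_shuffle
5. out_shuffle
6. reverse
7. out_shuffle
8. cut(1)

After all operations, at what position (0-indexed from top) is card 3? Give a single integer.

Answer: 11

Derivation:
After op 1 (in_shuffle): [6 0 7 1 8 2 9 3 10 4 11 5]
After op 2 (cut(7)): [3 10 4 11 5 6 0 7 1 8 2 9]
After op 3 (reverse): [9 2 8 1 7 0 6 5 11 4 10 3]
After op 4 (out_shuffle): [9 6 2 5 8 11 1 4 7 10 0 3]
After op 5 (out_shuffle): [9 1 6 4 2 7 5 10 8 0 11 3]
After op 6 (reverse): [3 11 0 8 10 5 7 2 4 6 1 9]
After op 7 (out_shuffle): [3 7 11 2 0 4 8 6 10 1 5 9]
After op 8 (cut(1)): [7 11 2 0 4 8 6 10 1 5 9 3]
Card 3 is at position 11.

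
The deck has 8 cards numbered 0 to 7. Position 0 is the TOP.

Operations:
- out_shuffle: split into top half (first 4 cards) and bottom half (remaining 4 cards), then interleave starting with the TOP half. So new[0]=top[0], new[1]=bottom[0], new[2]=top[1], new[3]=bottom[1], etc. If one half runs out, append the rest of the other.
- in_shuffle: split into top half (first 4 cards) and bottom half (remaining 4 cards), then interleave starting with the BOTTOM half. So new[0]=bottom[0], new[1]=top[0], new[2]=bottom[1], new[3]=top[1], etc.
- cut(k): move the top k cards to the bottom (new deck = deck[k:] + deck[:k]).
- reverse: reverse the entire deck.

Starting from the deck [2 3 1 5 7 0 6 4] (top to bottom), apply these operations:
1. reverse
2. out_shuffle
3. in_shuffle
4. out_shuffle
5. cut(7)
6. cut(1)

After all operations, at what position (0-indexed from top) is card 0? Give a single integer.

After op 1 (reverse): [4 6 0 7 5 1 3 2]
After op 2 (out_shuffle): [4 5 6 1 0 3 7 2]
After op 3 (in_shuffle): [0 4 3 5 7 6 2 1]
After op 4 (out_shuffle): [0 7 4 6 3 2 5 1]
After op 5 (cut(7)): [1 0 7 4 6 3 2 5]
After op 6 (cut(1)): [0 7 4 6 3 2 5 1]
Card 0 is at position 0.

Answer: 0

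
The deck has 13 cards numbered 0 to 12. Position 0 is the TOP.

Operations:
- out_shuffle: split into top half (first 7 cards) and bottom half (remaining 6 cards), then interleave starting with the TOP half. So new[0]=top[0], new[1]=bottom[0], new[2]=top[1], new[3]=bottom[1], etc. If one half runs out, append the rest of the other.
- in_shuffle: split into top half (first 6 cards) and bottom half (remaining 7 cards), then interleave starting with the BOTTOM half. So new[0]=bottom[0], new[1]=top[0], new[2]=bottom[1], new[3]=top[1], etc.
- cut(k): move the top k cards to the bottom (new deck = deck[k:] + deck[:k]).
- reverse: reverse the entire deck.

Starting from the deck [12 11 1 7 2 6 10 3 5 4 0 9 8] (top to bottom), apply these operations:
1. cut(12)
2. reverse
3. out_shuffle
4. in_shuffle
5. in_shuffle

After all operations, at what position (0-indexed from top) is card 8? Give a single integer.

After op 1 (cut(12)): [8 12 11 1 7 2 6 10 3 5 4 0 9]
After op 2 (reverse): [9 0 4 5 3 10 6 2 7 1 11 12 8]
After op 3 (out_shuffle): [9 2 0 7 4 1 5 11 3 12 10 8 6]
After op 4 (in_shuffle): [5 9 11 2 3 0 12 7 10 4 8 1 6]
After op 5 (in_shuffle): [12 5 7 9 10 11 4 2 8 3 1 0 6]
Card 8 is at position 8.

Answer: 8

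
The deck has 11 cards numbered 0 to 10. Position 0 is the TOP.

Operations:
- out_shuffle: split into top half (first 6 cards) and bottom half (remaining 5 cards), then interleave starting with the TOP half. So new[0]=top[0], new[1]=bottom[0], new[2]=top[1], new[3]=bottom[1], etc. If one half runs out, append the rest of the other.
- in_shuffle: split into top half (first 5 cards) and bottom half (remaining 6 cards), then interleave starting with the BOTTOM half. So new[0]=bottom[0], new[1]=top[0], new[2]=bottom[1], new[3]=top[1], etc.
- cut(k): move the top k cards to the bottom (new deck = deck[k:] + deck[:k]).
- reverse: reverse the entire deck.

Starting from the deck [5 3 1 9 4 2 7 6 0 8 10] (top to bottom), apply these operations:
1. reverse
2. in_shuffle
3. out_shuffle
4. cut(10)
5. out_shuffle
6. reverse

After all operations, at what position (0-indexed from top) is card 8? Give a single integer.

Answer: 7

Derivation:
After op 1 (reverse): [10 8 0 6 7 2 4 9 1 3 5]
After op 2 (in_shuffle): [2 10 4 8 9 0 1 6 3 7 5]
After op 3 (out_shuffle): [2 1 10 6 4 3 8 7 9 5 0]
After op 4 (cut(10)): [0 2 1 10 6 4 3 8 7 9 5]
After op 5 (out_shuffle): [0 3 2 8 1 7 10 9 6 5 4]
After op 6 (reverse): [4 5 6 9 10 7 1 8 2 3 0]
Card 8 is at position 7.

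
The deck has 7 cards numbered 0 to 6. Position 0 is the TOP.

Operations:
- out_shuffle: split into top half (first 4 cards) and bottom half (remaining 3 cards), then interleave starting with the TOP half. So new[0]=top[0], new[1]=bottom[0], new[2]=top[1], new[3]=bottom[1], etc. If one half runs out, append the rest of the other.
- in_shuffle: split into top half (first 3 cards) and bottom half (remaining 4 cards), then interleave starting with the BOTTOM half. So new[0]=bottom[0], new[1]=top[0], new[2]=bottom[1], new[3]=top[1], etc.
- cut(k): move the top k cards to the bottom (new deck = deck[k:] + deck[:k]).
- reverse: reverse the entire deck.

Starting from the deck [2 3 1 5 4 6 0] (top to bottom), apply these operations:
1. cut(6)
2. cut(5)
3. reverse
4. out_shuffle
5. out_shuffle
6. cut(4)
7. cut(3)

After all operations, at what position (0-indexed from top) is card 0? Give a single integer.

Answer: 2

Derivation:
After op 1 (cut(6)): [0 2 3 1 5 4 6]
After op 2 (cut(5)): [4 6 0 2 3 1 5]
After op 3 (reverse): [5 1 3 2 0 6 4]
After op 4 (out_shuffle): [5 0 1 6 3 4 2]
After op 5 (out_shuffle): [5 3 0 4 1 2 6]
After op 6 (cut(4)): [1 2 6 5 3 0 4]
After op 7 (cut(3)): [5 3 0 4 1 2 6]
Card 0 is at position 2.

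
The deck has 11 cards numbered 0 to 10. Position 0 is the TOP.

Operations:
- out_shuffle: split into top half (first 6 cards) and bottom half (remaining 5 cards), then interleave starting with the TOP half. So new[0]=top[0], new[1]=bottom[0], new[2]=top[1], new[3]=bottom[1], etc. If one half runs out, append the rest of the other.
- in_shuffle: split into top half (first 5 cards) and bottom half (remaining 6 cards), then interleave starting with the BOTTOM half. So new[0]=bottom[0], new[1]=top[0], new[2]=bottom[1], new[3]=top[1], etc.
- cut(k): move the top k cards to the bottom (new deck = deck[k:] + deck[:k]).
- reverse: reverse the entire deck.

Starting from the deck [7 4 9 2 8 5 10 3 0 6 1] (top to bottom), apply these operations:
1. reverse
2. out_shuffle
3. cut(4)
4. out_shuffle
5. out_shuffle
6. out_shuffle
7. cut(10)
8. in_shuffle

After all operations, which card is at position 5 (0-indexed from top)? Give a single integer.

Answer: 1

Derivation:
After op 1 (reverse): [1 6 0 3 10 5 8 2 9 4 7]
After op 2 (out_shuffle): [1 8 6 2 0 9 3 4 10 7 5]
After op 3 (cut(4)): [0 9 3 4 10 7 5 1 8 6 2]
After op 4 (out_shuffle): [0 5 9 1 3 8 4 6 10 2 7]
After op 5 (out_shuffle): [0 4 5 6 9 10 1 2 3 7 8]
After op 6 (out_shuffle): [0 1 4 2 5 3 6 7 9 8 10]
After op 7 (cut(10)): [10 0 1 4 2 5 3 6 7 9 8]
After op 8 (in_shuffle): [5 10 3 0 6 1 7 4 9 2 8]
Position 5: card 1.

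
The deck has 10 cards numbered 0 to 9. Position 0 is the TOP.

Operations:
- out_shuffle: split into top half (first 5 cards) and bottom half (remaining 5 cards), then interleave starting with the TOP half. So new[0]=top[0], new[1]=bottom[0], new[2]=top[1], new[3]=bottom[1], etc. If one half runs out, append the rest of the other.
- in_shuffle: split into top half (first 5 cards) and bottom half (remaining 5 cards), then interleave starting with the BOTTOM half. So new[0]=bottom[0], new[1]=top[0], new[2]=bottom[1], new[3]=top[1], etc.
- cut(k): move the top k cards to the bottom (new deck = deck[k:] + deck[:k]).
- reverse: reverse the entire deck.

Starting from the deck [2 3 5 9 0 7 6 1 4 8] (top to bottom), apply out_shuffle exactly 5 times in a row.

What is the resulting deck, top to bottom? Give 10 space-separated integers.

Answer: 2 5 0 6 4 3 9 7 1 8

Derivation:
After op 1 (out_shuffle): [2 7 3 6 5 1 9 4 0 8]
After op 2 (out_shuffle): [2 1 7 9 3 4 6 0 5 8]
After op 3 (out_shuffle): [2 4 1 6 7 0 9 5 3 8]
After op 4 (out_shuffle): [2 0 4 9 1 5 6 3 7 8]
After op 5 (out_shuffle): [2 5 0 6 4 3 9 7 1 8]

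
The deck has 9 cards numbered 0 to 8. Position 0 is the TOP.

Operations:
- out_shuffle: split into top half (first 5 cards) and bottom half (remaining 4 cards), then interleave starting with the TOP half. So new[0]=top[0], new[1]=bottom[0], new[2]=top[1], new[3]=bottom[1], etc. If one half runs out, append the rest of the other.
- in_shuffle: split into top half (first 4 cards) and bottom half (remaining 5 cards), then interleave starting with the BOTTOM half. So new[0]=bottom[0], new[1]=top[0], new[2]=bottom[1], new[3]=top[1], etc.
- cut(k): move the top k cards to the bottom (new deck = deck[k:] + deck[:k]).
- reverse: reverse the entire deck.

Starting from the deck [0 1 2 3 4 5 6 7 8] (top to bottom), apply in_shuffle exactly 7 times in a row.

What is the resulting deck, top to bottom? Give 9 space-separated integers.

After op 1 (in_shuffle): [4 0 5 1 6 2 7 3 8]
After op 2 (in_shuffle): [6 4 2 0 7 5 3 1 8]
After op 3 (in_shuffle): [7 6 5 4 3 2 1 0 8]
After op 4 (in_shuffle): [3 7 2 6 1 5 0 4 8]
After op 5 (in_shuffle): [1 3 5 7 0 2 4 6 8]
After op 6 (in_shuffle): [0 1 2 3 4 5 6 7 8]
After op 7 (in_shuffle): [4 0 5 1 6 2 7 3 8]

Answer: 4 0 5 1 6 2 7 3 8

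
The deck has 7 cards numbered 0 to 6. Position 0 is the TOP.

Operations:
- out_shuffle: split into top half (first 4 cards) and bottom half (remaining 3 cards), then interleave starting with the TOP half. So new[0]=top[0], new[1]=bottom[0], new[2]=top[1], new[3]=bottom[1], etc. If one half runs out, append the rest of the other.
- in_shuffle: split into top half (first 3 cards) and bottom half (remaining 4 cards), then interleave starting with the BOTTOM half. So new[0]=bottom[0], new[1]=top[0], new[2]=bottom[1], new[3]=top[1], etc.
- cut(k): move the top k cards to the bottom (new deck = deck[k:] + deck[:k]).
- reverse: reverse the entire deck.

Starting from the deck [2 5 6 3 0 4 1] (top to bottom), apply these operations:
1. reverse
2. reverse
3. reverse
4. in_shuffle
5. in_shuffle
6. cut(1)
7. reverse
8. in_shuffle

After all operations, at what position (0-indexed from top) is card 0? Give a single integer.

After op 1 (reverse): [1 4 0 3 6 5 2]
After op 2 (reverse): [2 5 6 3 0 4 1]
After op 3 (reverse): [1 4 0 3 6 5 2]
After op 4 (in_shuffle): [3 1 6 4 5 0 2]
After op 5 (in_shuffle): [4 3 5 1 0 6 2]
After op 6 (cut(1)): [3 5 1 0 6 2 4]
After op 7 (reverse): [4 2 6 0 1 5 3]
After op 8 (in_shuffle): [0 4 1 2 5 6 3]
Card 0 is at position 0.

Answer: 0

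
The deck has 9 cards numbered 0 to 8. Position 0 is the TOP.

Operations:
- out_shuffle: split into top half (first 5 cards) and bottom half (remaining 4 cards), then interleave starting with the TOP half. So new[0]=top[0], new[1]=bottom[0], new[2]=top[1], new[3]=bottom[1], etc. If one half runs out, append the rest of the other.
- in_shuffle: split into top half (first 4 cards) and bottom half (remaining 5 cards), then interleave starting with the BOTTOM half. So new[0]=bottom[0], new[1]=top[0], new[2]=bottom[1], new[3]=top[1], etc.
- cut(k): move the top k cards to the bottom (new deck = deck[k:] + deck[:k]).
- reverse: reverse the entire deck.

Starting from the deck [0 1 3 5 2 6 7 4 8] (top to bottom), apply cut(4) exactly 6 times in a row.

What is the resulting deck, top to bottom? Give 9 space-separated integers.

Answer: 7 4 8 0 1 3 5 2 6

Derivation:
After op 1 (cut(4)): [2 6 7 4 8 0 1 3 5]
After op 2 (cut(4)): [8 0 1 3 5 2 6 7 4]
After op 3 (cut(4)): [5 2 6 7 4 8 0 1 3]
After op 4 (cut(4)): [4 8 0 1 3 5 2 6 7]
After op 5 (cut(4)): [3 5 2 6 7 4 8 0 1]
After op 6 (cut(4)): [7 4 8 0 1 3 5 2 6]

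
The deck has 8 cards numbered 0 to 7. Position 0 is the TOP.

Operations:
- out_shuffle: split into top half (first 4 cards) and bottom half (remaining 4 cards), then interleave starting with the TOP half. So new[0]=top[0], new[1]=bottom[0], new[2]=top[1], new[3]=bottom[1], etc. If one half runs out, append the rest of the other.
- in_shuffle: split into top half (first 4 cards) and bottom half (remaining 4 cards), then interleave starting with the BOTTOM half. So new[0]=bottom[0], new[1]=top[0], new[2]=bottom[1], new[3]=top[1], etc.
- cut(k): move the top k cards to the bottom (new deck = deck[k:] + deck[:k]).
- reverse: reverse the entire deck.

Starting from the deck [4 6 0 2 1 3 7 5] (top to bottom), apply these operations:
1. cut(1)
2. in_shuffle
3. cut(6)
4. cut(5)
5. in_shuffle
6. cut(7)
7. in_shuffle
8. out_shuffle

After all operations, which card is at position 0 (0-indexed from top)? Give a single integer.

After op 1 (cut(1)): [6 0 2 1 3 7 5 4]
After op 2 (in_shuffle): [3 6 7 0 5 2 4 1]
After op 3 (cut(6)): [4 1 3 6 7 0 5 2]
After op 4 (cut(5)): [0 5 2 4 1 3 6 7]
After op 5 (in_shuffle): [1 0 3 5 6 2 7 4]
After op 6 (cut(7)): [4 1 0 3 5 6 2 7]
After op 7 (in_shuffle): [5 4 6 1 2 0 7 3]
After op 8 (out_shuffle): [5 2 4 0 6 7 1 3]
Position 0: card 5.

Answer: 5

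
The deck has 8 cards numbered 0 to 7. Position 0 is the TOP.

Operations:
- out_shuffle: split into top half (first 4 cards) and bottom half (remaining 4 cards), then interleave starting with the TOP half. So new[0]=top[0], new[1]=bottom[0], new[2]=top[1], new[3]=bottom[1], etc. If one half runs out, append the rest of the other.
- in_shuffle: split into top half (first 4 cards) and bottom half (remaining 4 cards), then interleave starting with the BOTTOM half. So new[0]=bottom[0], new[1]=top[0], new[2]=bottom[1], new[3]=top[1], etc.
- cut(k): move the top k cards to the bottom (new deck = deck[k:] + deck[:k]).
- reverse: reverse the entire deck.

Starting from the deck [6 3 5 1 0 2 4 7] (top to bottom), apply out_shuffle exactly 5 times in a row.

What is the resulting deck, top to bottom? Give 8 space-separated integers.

Answer: 6 5 0 4 3 1 2 7

Derivation:
After op 1 (out_shuffle): [6 0 3 2 5 4 1 7]
After op 2 (out_shuffle): [6 5 0 4 3 1 2 7]
After op 3 (out_shuffle): [6 3 5 1 0 2 4 7]
After op 4 (out_shuffle): [6 0 3 2 5 4 1 7]
After op 5 (out_shuffle): [6 5 0 4 3 1 2 7]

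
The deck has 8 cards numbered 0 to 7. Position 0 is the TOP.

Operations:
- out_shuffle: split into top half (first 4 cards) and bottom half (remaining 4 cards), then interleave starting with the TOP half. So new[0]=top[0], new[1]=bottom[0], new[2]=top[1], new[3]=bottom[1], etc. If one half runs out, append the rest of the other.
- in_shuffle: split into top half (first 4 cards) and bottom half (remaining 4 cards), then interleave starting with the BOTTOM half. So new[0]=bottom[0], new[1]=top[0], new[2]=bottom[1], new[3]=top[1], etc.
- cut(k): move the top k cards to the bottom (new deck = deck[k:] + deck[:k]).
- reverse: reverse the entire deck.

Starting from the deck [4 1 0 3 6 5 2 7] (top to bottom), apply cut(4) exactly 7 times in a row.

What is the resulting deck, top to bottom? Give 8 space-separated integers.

Answer: 6 5 2 7 4 1 0 3

Derivation:
After op 1 (cut(4)): [6 5 2 7 4 1 0 3]
After op 2 (cut(4)): [4 1 0 3 6 5 2 7]
After op 3 (cut(4)): [6 5 2 7 4 1 0 3]
After op 4 (cut(4)): [4 1 0 3 6 5 2 7]
After op 5 (cut(4)): [6 5 2 7 4 1 0 3]
After op 6 (cut(4)): [4 1 0 3 6 5 2 7]
After op 7 (cut(4)): [6 5 2 7 4 1 0 3]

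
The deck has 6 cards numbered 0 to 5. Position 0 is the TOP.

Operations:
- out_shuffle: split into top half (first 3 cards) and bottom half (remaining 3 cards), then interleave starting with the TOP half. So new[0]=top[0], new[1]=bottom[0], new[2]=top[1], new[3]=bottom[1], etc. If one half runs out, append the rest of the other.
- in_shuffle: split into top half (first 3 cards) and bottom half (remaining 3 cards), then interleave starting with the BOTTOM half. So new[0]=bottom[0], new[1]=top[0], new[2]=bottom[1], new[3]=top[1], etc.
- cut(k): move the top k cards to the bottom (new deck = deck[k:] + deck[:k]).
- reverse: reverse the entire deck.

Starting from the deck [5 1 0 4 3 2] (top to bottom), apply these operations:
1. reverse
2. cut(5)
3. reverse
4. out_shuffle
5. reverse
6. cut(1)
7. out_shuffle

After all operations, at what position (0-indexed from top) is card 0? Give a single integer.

After op 1 (reverse): [2 3 4 0 1 5]
After op 2 (cut(5)): [5 2 3 4 0 1]
After op 3 (reverse): [1 0 4 3 2 5]
After op 4 (out_shuffle): [1 3 0 2 4 5]
After op 5 (reverse): [5 4 2 0 3 1]
After op 6 (cut(1)): [4 2 0 3 1 5]
After op 7 (out_shuffle): [4 3 2 1 0 5]
Card 0 is at position 4.

Answer: 4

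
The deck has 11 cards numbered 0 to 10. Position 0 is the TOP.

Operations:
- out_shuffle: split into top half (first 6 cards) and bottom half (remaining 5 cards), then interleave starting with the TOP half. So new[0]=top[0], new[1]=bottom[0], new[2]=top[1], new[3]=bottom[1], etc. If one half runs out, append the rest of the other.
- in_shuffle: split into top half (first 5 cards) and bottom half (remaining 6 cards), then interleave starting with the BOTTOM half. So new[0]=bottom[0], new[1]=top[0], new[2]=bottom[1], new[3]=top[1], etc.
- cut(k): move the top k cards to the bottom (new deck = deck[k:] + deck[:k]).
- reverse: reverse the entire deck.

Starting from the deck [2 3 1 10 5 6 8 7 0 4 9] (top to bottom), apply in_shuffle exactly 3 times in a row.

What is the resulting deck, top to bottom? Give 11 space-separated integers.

Answer: 8 1 4 6 3 0 5 2 7 10 9

Derivation:
After op 1 (in_shuffle): [6 2 8 3 7 1 0 10 4 5 9]
After op 2 (in_shuffle): [1 6 0 2 10 8 4 3 5 7 9]
After op 3 (in_shuffle): [8 1 4 6 3 0 5 2 7 10 9]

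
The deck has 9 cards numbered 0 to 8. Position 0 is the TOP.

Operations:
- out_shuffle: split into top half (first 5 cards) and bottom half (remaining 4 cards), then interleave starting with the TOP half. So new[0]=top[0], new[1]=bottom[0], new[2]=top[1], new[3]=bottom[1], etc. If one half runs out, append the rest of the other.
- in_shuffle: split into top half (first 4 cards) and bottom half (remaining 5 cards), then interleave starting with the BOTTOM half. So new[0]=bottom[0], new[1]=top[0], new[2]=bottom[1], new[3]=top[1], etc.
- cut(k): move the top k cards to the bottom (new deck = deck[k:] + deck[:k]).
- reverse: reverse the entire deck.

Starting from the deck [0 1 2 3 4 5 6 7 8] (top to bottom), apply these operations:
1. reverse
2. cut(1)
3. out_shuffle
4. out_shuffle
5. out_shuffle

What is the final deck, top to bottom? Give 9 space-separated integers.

After op 1 (reverse): [8 7 6 5 4 3 2 1 0]
After op 2 (cut(1)): [7 6 5 4 3 2 1 0 8]
After op 3 (out_shuffle): [7 2 6 1 5 0 4 8 3]
After op 4 (out_shuffle): [7 0 2 4 6 8 1 3 5]
After op 5 (out_shuffle): [7 8 0 1 2 3 4 5 6]

Answer: 7 8 0 1 2 3 4 5 6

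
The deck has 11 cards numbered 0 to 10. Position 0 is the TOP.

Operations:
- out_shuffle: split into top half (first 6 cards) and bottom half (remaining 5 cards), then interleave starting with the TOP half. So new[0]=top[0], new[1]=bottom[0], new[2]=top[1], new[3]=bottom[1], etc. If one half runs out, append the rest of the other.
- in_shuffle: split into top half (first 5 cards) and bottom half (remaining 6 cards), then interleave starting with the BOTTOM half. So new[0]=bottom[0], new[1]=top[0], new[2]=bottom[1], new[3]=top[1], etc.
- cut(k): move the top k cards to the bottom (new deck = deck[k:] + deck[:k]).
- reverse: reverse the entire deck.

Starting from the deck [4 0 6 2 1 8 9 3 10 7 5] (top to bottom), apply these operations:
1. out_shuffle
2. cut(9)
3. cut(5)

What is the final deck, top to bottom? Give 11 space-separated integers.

Answer: 3 6 10 2 7 1 5 8 4 9 0

Derivation:
After op 1 (out_shuffle): [4 9 0 3 6 10 2 7 1 5 8]
After op 2 (cut(9)): [5 8 4 9 0 3 6 10 2 7 1]
After op 3 (cut(5)): [3 6 10 2 7 1 5 8 4 9 0]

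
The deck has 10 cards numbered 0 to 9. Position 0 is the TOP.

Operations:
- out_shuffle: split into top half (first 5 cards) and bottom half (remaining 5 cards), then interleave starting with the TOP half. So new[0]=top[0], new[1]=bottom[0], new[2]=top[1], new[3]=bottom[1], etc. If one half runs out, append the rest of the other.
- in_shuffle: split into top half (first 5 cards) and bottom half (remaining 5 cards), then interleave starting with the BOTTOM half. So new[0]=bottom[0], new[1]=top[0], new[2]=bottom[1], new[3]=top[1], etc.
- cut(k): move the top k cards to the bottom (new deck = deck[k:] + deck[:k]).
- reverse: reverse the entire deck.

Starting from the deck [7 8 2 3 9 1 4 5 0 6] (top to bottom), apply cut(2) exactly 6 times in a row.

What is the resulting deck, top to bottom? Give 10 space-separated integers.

Answer: 2 3 9 1 4 5 0 6 7 8

Derivation:
After op 1 (cut(2)): [2 3 9 1 4 5 0 6 7 8]
After op 2 (cut(2)): [9 1 4 5 0 6 7 8 2 3]
After op 3 (cut(2)): [4 5 0 6 7 8 2 3 9 1]
After op 4 (cut(2)): [0 6 7 8 2 3 9 1 4 5]
After op 5 (cut(2)): [7 8 2 3 9 1 4 5 0 6]
After op 6 (cut(2)): [2 3 9 1 4 5 0 6 7 8]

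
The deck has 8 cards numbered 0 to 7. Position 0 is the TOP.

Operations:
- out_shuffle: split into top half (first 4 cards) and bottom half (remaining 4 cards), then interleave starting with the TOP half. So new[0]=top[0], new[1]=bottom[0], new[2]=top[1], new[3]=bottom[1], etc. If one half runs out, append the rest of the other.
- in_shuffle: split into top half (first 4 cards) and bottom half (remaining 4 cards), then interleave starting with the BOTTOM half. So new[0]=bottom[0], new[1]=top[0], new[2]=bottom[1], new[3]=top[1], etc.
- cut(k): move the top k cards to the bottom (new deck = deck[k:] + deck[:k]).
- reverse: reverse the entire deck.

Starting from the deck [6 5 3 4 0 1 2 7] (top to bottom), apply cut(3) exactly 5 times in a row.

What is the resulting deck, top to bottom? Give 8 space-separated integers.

Answer: 7 6 5 3 4 0 1 2

Derivation:
After op 1 (cut(3)): [4 0 1 2 7 6 5 3]
After op 2 (cut(3)): [2 7 6 5 3 4 0 1]
After op 3 (cut(3)): [5 3 4 0 1 2 7 6]
After op 4 (cut(3)): [0 1 2 7 6 5 3 4]
After op 5 (cut(3)): [7 6 5 3 4 0 1 2]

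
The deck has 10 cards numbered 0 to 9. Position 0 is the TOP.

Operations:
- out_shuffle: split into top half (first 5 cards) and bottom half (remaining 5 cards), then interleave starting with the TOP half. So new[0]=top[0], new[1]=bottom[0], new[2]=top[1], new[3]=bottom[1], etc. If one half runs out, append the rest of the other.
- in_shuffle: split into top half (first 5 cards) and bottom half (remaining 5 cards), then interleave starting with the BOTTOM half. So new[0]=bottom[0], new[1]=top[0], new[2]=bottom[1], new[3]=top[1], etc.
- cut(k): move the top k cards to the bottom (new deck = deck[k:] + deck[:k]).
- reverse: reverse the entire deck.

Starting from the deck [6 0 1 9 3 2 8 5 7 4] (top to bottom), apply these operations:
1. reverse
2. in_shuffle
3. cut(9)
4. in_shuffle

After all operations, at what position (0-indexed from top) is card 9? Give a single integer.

Answer: 7

Derivation:
After op 1 (reverse): [4 7 5 8 2 3 9 1 0 6]
After op 2 (in_shuffle): [3 4 9 7 1 5 0 8 6 2]
After op 3 (cut(9)): [2 3 4 9 7 1 5 0 8 6]
After op 4 (in_shuffle): [1 2 5 3 0 4 8 9 6 7]
Card 9 is at position 7.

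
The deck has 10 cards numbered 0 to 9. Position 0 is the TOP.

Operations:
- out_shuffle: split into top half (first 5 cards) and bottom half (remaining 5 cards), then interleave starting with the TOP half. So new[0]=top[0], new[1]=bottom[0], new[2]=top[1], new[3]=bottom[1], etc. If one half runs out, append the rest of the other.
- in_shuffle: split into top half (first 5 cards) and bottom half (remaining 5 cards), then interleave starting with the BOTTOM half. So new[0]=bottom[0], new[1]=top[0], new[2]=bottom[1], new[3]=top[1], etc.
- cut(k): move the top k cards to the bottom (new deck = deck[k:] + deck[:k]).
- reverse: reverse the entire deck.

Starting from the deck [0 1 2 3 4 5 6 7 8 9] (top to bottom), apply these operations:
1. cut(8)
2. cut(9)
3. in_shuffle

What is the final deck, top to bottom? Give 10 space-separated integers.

After op 1 (cut(8)): [8 9 0 1 2 3 4 5 6 7]
After op 2 (cut(9)): [7 8 9 0 1 2 3 4 5 6]
After op 3 (in_shuffle): [2 7 3 8 4 9 5 0 6 1]

Answer: 2 7 3 8 4 9 5 0 6 1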